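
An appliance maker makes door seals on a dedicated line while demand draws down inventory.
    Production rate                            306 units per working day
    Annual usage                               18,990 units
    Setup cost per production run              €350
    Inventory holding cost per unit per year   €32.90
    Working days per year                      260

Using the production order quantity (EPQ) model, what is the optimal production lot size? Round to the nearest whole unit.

Daily demand d = 18,990/260 = 73.038; p = 306; 1 − d/p = 0.76131
EPQ = √(2DS / (H(1 − d/p)))
    = √(2 × 18,990 × 350 / (32.9 × 0.76131)) ≈ 728.50

729 units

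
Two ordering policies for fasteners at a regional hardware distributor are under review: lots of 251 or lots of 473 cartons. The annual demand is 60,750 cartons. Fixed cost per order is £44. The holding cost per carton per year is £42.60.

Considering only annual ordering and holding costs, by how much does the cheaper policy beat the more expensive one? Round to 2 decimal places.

£269.64

Annual cost at Q: ordering D·S/Q plus holding Q·H/2.
TC(251) = (60,750/251)×44 + (251/2)×42.6 = £15,995.70
TC(473) = (60,750/473)×44 + (473/2)×42.6 = £15,726.06
|ΔTC| = |£15,995.70 − £15,726.06| = £269.64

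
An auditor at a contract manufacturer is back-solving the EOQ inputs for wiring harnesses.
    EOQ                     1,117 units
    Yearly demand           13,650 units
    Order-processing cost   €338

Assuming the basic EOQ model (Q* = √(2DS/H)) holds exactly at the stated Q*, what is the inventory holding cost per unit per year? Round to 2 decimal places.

€7.40

Since Q* = (2DS/H)^½, squaring gives Q*²·H = 2DS.
H = 2DS / Q² = 2 × 13,650 × 338 / 1,117² = 7.3956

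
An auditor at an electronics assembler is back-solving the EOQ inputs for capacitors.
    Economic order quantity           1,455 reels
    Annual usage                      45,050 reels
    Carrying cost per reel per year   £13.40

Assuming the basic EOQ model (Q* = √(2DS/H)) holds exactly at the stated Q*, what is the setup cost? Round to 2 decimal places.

Since Q* = (2DS/H)^½, squaring gives Q*²·H = 2DS.
S = Q²H / (2D) = 1,455² × 13.4 / (2 × 45,050) = 314.8517

£314.85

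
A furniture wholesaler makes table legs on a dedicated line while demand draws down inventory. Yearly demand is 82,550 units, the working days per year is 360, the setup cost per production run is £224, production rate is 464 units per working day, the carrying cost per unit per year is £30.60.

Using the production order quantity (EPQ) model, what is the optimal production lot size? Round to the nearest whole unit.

1,546 units

Daily demand d = 82,550/360 = 229.306; p = 464; 1 − d/p = 0.50581
EPQ = √(2DS / (H(1 − d/p)))
    = √(2 × 82,550 × 224 / (30.6 × 0.50581)) ≈ 1,545.77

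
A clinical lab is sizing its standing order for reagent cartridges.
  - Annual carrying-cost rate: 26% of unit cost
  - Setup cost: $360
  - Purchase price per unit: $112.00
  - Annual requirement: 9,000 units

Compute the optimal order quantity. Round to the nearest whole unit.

H = i·C = 0.26 × $112 = $29.1200 per unit-year
Q* = √(2·D·S / H) = √(2·9,000·360 / 29.12) = √222,527.5 ≈ 471.73

472 units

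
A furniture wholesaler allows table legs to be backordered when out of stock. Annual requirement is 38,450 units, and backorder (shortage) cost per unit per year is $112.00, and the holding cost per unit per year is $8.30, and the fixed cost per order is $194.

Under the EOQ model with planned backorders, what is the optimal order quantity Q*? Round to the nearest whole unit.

Q* = √(2DS/H) · √((H + b)/b)
   = √(2 × 38,450 × 194 / 8.3) · √((8.3 + 112) / 112)
   = 1,340.680 × 1.0364 ≈ 1,389.47

1,389 units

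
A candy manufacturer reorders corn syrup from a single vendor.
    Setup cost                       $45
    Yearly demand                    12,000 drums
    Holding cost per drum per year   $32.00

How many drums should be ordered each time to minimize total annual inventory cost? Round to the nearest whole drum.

184 drums

2DS/H = 2·12,000·45/32 = 33,750.00
EOQ = √33,750.00 ≈ 183.71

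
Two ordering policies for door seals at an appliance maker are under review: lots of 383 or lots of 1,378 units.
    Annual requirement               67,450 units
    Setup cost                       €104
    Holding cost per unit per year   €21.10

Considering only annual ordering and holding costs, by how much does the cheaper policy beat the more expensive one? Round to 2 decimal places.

Annual cost at Q: ordering D·S/Q plus holding Q·H/2.
TC(383) = (67,450/383)×104 + (383/2)×21.1 = €22,356.05
TC(1,378) = (67,450/1,378)×104 + (1,378/2)×21.1 = €19,628.47
Lots of 1,378 are cheaper by €2,727.59.

€2,727.59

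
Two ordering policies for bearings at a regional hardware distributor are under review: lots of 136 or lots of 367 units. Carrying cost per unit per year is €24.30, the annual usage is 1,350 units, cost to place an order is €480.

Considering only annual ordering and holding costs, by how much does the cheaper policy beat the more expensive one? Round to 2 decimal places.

For each Q, cost = (D/Q)·S + (Q/2)·H.
TC(136) = (1,350/136)×480 + (136/2)×24.3 = €6,417.11
TC(367) = (1,350/367)×480 + (367/2)×24.3 = €6,224.72
|ΔTC| = |€6,417.11 − €6,224.72| = €192.39

€192.39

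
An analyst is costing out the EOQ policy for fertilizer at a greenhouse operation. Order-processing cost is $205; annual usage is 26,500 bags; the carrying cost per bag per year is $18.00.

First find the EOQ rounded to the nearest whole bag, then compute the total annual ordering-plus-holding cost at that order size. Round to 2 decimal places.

Q* = √(2·D·S / H) = √(2·26,500·205 / 18) = √603,611.1 ≈ 776.92 → Q = 777 bags
Orders/yr = 26,500/777 = 34.106; ordering cost = 34.106 × $205 = $6,991.63
Average inventory = 777/2 = 388.5; holding cost = 388.5 × $18 = $6,993.00
Total = $6,991.63 + $6,993.00 = $13,984.63

$13,984.63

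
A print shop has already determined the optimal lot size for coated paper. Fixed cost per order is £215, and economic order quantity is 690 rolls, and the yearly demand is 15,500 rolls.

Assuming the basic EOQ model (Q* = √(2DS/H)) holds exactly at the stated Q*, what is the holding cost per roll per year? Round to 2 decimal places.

£14.00

From Q* = √(2DS/H) ⇒ Q*² = 2DS/H.
H = 2DS / Q² = 2 × 15,500 × 215 / 690² = 13.9992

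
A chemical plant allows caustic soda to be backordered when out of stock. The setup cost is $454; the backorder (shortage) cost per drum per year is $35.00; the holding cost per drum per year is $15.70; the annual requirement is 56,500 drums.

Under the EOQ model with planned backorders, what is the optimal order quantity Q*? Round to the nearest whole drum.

Q* = √(2DS/H) · √((H + b)/b)
   = √(2 × 56,500 × 454 / 15.7) · √((15.7 + 35) / 35)
   = 1,807.662 × 1.2036 ≈ 2,175.64

2,176 drums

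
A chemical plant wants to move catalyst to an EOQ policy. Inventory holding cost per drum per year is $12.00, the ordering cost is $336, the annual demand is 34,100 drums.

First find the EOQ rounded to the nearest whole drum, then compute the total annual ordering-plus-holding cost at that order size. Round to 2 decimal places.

EOQ = √(2DS/H) = √(2 × 34,100 × 336 / 12)
    = √(1,909,600.00) ≈ 1,381.88 → Q = 1,382 drums
Annual ordering cost = (D/Q)·S = (34,100/1,382) × 336 = $8,290.59
Annual holding cost  = (Q/2)·H = (1,382/2) × 12 = $8,292.00
Total = $8,290.59 + $8,292.00 = $16,582.59

$16,582.59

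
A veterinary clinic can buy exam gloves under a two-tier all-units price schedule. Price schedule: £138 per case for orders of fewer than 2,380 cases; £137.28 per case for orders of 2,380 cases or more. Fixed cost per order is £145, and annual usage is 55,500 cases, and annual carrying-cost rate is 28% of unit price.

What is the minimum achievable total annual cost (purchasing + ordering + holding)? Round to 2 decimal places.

H₁ = 28%×£138 = £38.6400;  H₂ = 28%×£137.28 = £38.4384
EOQ₁ = √(2×55,500×145/38.6400) = 645.40  (< 2,380, feasible at tier 1)
EOQ₂ = √(2×55,500×145/38.4384) = 647.09  (< 2,380 → use Q = 2,380 at tier-2 price)
TC(tier 1 (EOQ₁), Q≈645.4) = £7,683,938.14
TC(tier 2, Q≈2,380.0) = £7,668,163.00
Minimum at tier 2: £7,668,163.00

£7,668,163.00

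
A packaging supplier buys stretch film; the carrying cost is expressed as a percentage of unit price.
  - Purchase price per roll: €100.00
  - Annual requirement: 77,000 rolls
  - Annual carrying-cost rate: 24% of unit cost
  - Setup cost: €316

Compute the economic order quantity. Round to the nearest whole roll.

1,424 rolls

H = i·C = 0.24 × €100 = €24.0000 per roll-year
2DS/H = 2·77,000·316/24 = 2,027,666.67
EOQ = √2,027,666.67 ≈ 1,423.96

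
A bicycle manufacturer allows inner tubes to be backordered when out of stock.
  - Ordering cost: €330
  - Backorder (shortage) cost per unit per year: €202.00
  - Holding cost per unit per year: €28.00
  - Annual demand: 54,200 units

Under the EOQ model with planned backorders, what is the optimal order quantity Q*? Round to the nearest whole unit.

1,206 units

Q* = √(2DS/H) · √((H + b)/b)
   = √(2 × 54,200 × 330 / 28) · √((28 + 202) / 202)
   = 1,130.297 × 1.0671 ≈ 1,206.09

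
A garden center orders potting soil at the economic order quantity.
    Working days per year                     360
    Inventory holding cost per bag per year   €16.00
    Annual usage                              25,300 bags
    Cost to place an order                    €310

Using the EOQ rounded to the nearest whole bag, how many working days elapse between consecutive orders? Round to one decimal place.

Optimal lot size Q* = (2 × 25,300 × €310 / €16)^½ ≈ 990.14 → Q = 990 bags
T = Q/D × 360 days = 990/25,300 × 360 = 14.087 days

14.1 days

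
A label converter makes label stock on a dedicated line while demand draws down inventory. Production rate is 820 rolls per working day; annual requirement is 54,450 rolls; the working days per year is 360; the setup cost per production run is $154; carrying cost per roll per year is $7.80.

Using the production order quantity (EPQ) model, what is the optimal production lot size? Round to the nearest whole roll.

1,624 rolls

d = 54,450/360 = 151.2500 rolls/day;  effective holding cost H(1 − d/p) = 7.8·(1 − 151.2500/820) = 6.36128
Q* = √(2DS / H_eff) = √(2·54,450·154 / 6.36128) ≈ 1,623.69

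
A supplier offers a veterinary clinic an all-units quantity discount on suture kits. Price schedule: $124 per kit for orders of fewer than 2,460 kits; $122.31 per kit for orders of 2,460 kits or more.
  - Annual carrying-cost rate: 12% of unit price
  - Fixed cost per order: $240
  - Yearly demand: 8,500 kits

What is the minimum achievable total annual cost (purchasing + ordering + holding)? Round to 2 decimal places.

$1,058,517.22

H₁ = 12%×$124 = $14.8800;  H₂ = 12%×$122.31 = $14.6772
EOQ₁ = √(2×8,500×240/14.8800) = 523.63  (< 2,460, feasible at tier 1)
EOQ₂ = √(2×8,500×240/14.6772) = 527.24  (< 2,460 → use Q = 2,460 at tier-2 price)
TC(tier 1 (EOQ₁), Q≈523.6) = $1,061,791.69
TC(tier 2, Q≈2,460.0) = $1,058,517.22
Minimum at tier 2: $1,058,517.22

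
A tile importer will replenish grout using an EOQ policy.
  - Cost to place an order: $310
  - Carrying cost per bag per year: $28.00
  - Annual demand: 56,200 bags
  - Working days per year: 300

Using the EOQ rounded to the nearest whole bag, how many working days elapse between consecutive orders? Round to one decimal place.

2DS/H = 2·56,200·310/28 = 1,244,428.57
EOQ = √1,244,428.57 ≈ 1,115.54 → Q = 1,116 bags
T = Q/D × 300 days = 1,116/56,200 × 300 = 5.957 days

6.0 days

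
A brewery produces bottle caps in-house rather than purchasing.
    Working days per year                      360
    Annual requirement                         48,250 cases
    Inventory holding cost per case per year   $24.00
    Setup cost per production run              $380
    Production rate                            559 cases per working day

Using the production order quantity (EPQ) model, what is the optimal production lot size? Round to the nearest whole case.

d = 48,250/360 = 134.0278 cases/day;  effective holding cost H(1 − d/p) = 24·(1 − 134.0278/559) = 18.24568
Q* = √(2DS / H_eff) = √(2·48,250·380 / 18.24568) ≈ 1,417.67

1,418 cases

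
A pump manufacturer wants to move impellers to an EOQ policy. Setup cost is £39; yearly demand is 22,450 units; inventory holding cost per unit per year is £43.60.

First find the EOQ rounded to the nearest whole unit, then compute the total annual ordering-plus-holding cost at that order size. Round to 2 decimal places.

Optimal lot size Q* = (2 × 22,450 × £39 / £43.6)^½ ≈ 200.41 → Q = 200 units
Ordering: D/Q × S = 22,450/200 × £39 = £4,377.75
Holding:  Q/2 × H = 200/2 × £43.6 = £4,360.00
Total = £4,377.75 + £4,360.00 = £8,737.75

£8,737.75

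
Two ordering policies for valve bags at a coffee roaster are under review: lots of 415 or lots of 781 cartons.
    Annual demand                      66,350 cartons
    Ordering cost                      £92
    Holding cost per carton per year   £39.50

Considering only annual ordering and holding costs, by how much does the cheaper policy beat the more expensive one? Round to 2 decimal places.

£335.46

TC(Q) = (D/Q)S + (Q/2)H
TC(415) = (66,350/415)×92 + (415/2)×39.5 = £22,905.17
TC(781) = (66,350/781)×92 + (781/2)×39.5 = £23,240.63
Lots of 415 are cheaper by £335.46.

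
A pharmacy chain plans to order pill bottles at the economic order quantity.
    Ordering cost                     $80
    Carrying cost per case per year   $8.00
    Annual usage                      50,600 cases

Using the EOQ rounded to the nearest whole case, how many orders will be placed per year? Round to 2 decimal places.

50.30 orders per year

2DS/H = 2·50,600·80/8 = 1,012,000.00
EOQ = √1,012,000.00 ≈ 1,005.98 → Q = 1,006
N = D/Q = 50,600/1,006 ≈ 50.298 orders/yr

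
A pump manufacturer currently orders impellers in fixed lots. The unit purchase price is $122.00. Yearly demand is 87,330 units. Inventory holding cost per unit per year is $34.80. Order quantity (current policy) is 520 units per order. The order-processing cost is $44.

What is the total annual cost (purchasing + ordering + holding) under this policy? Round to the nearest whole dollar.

$10,670,697

Orders/yr = 87,330/520 = 167.942; ordering cost = 167.942 × $44 = $7,389.46
Average inventory = 520/2 = 260; holding cost = 260 × $34.8 = $9,048.00
Purchase cost = D·C = 87,330 × 122 = $10,654,260.00
Total = $7,389.46 + $9,048.00 + $10,654,260.00 = $10,670,697.46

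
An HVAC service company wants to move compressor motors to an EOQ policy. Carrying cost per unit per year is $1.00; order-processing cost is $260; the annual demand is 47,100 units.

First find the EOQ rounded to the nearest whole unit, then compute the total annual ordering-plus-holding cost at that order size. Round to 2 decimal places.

$4,948.94

Optimal lot size Q* = (2 × 47,100 × $260 / $1)^½ ≈ 4,948.94 → Q = 4,949 units
Annual ordering cost = (D/Q)·S = (47,100/4,949) × 260 = $2,474.44
Annual holding cost  = (Q/2)·H = (4,949/2) × 1 = $2,474.50
Total = $2,474.44 + $2,474.50 = $4,948.94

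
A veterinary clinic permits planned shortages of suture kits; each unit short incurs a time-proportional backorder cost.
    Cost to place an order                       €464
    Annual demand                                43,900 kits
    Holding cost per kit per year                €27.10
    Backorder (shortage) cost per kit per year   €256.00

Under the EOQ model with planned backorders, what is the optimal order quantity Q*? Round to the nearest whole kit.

1,289 kits

Q* = √(2DS/H) · √((H + b)/b)
   = √(2 × 43,900 × 464 / 27.1) · √((27.1 + 256) / 256)
   = 1,226.088 × 1.0516 ≈ 1,289.35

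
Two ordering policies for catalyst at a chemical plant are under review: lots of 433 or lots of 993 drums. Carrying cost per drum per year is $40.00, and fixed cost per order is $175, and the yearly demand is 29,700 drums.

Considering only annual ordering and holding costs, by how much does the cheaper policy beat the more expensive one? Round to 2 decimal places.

Annual cost at Q: ordering D·S/Q plus holding Q·H/2.
TC(433) = (29,700/433)×175 + (433/2)×40 = $20,663.46
TC(993) = (29,700/993)×175 + (993/2)×40 = $25,094.14
Cheaper: Q = 433.  Difference = $4,430.67

$4,430.67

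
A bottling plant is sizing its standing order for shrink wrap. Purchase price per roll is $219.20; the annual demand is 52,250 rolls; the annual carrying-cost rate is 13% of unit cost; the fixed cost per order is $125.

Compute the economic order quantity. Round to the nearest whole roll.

H = i·C = 0.13 × $219.2 = $28.4960 per roll-year
EOQ = √(2DS/H) = √(2 × 52,250 × 125 / 28.496)
    = √(458,397.67) ≈ 677.05

677 rolls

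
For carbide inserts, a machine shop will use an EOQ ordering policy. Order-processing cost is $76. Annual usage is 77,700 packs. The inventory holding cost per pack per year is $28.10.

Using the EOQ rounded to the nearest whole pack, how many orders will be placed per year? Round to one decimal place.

119.9 orders per year

2DS/H = 2·77,700·76/28.1 = 420,298.93
EOQ = √420,298.93 ≈ 648.30 → Q = 648
N = D/Q = 77,700/648 ≈ 119.907 orders/yr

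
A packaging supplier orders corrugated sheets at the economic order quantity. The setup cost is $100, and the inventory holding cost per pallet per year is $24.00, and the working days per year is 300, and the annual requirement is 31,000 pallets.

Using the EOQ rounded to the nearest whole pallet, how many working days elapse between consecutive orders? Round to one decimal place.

2DS/H = 2·31,000·100/24 = 258,333.33
EOQ = √258,333.33 ≈ 508.27 → Q = 508 pallets
Cycle time = (working days × Q)/D = (300 × 508) / 31,000 = 4.916 days

4.9 days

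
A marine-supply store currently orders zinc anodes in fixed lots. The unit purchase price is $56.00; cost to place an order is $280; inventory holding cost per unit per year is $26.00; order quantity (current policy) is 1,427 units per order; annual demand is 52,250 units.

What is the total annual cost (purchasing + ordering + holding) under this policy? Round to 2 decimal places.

Orders/yr = 52,250/1,427 = 36.615; ordering cost = 36.615 × $280 = $10,252.28
Average inventory = 1,427/2 = 713.5; holding cost = 713.5 × $26 = $18,551.00
Purchase cost = D·C = 52,250 × 56 = $2,926,000.00
Total = $10,252.28 + $18,551.00 + $2,926,000.00 = $2,954,803.28

$2,954,803.28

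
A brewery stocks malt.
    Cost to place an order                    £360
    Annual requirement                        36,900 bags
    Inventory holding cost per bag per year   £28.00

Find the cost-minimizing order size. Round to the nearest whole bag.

974 bags

2DS/H = 2·36,900·360/28 = 948,857.14
EOQ = √948,857.14 ≈ 974.09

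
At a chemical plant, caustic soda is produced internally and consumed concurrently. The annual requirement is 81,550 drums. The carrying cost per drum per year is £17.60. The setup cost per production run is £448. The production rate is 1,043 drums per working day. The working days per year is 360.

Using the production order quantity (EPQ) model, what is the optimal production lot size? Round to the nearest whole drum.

2,303 drums

d = 81,550/360 = 226.5278 drums/day;  effective holding cost H(1 − d/p) = 17.6·(1 − 226.5278/1043) = 13.77748
Q* = √(2DS / H_eff) = √(2·81,550·448 / 13.77748) ≈ 2,302.93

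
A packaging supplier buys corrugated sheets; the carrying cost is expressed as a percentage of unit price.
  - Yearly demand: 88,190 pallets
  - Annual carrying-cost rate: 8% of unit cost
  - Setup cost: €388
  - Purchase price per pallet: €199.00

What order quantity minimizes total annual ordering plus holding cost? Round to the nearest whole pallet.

2,073 pallets

Carrying cost H = €199 × 8% = €15.9200/pallet/yr
Optimal lot size Q* = (2 × 88,190 × €388 / €15.92)^½ ≈ 2,073.33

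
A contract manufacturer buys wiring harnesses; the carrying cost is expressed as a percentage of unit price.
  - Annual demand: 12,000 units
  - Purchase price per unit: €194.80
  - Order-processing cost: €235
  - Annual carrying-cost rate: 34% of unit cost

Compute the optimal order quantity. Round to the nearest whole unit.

292 units

Holding cost per unit per year: H = 34% × €194.8 = €66.2320
Q* = √(2·D·S / H) = √(2·12,000·235 / 66.232) = √85,155.2 ≈ 291.81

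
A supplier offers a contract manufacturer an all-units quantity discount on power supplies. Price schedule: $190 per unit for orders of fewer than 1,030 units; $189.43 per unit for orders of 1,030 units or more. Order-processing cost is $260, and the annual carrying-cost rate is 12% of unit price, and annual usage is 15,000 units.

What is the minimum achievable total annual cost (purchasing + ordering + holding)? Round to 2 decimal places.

H₁ = 12%×$190 = $22.8000;  H₂ = 12%×$189.43 = $22.7316
EOQ₁ = √(2×15,000×260/22.8000) = 584.90  (< 1,030, feasible at tier 1)
EOQ₂ = √(2×15,000×260/22.7316) = 585.78  (< 1,030 → use Q = 1,030 at tier-2 price)
TC(tier 1 (EOQ₁), Q≈584.9) = $2,863,335.67
TC(tier 2, Q≈1,030.0) = $2,856,943.18
Minimum at tier 2: $2,856,943.18

$2,856,943.18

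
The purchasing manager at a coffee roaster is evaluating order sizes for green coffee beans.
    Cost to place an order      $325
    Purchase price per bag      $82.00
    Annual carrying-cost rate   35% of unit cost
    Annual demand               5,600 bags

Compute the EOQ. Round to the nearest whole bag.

356 bags

H = i·C = 0.35 × $82 = $28.7000 per bag-year
Optimal lot size Q* = (2 × 5,600 × $325 / $28.7)^½ ≈ 356.13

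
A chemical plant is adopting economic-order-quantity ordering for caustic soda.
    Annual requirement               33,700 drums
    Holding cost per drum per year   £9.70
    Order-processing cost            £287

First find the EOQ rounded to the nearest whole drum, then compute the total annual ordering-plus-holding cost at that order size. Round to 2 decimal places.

£13,697.99

Q* = √(2·D·S / H) = √(2·33,700·287 / 9.7) = √1,994,206.2 ≈ 1,412.16 → Q = 1,412 drums
Ordering: D/Q × S = 33,700/1,412 × £287 = £6,849.79
Holding:  Q/2 × H = 1,412/2 × £9.7 = £6,848.20
Total = £6,849.79 + £6,848.20 = £13,697.99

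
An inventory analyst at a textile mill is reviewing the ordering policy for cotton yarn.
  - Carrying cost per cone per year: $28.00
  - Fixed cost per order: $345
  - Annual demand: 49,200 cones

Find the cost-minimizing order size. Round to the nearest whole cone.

Q* = √(2·D·S / H) = √(2·49,200·345 / 28) = √1,212,428.6 ≈ 1,101.10

1,101 cones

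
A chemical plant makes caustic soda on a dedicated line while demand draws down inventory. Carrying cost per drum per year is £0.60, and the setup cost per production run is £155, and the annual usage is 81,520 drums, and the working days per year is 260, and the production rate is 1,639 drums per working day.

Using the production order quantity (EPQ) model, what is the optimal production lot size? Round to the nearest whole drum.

d = 81,520/260 = 313.5385 drums/day;  effective holding cost H(1 − d/p) = 0.6·(1 − 313.5385/1639) = 0.48522
Q* = √(2DS / H_eff) = √(2·81,520·155 / 0.48522) ≈ 7,216.78

7,217 drums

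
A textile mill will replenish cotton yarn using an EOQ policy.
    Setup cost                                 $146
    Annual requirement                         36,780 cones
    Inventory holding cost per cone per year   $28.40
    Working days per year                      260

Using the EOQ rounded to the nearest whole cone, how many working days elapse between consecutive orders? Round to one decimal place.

4.3 days

2DS/H = 2·36,780·146/28.4 = 378,160.56
EOQ = √378,160.56 ≈ 614.95 → Q = 615 cones
T = Q/D × 260 days = 615/36,780 × 260 = 4.347 days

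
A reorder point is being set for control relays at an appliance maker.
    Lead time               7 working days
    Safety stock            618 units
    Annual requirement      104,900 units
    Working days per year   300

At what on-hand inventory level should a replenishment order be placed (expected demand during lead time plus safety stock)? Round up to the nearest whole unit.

3,066 units

Daily demand d = 104,900 / 300 = 349.667 units/day
Demand during lead time = 349.667 × 7 = 2,447.67
Reorder point = 2,447.67 + 618 = 3,065.67 → round up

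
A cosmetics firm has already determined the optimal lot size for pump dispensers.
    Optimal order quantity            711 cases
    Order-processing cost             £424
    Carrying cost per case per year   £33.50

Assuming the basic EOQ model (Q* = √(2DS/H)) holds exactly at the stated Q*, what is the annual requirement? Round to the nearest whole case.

EOQ relation: Q² = 2DS/H, so rearrange for the unknown.
D = Q²H / (2S) = 711² × 33.5 / (2 × 424) = 19,970.46

19,970 cases per year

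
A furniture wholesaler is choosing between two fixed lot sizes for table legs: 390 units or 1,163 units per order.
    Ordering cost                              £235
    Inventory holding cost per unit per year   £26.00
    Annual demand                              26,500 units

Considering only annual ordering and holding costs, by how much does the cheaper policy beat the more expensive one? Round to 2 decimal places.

For each Q, cost = (D/Q)·S + (Q/2)·H.
TC(390) = (26,500/390)×235 + (390/2)×26 = £21,037.95
TC(1,163) = (26,500/1,163)×235 + (1,163/2)×26 = £20,473.69
Lots of 1,163 are cheaper by £564.26.

£564.26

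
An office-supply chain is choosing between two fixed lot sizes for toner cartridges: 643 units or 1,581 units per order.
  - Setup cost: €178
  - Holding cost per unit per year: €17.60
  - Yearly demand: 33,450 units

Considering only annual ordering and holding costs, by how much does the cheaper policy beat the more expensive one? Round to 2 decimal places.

€2,760.56

Annual cost at Q: ordering D·S/Q plus holding Q·H/2.
TC(643) = (33,450/643)×178 + (643/2)×17.6 = €14,918.28
TC(1,581) = (33,450/1,581)×178 + (1,581/2)×17.6 = €17,678.83
Lots of 643 are cheaper by €2,760.56.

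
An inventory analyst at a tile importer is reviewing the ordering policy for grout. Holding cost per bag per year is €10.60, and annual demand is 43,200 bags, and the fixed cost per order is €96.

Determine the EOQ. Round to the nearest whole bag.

2DS/H = 2·43,200·96/10.6 = 782,490.57
EOQ = √782,490.57 ≈ 884.58

885 bags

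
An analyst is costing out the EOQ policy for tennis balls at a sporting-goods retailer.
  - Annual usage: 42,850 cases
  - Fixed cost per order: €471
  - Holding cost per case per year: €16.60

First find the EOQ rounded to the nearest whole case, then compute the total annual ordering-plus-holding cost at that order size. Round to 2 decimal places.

EOQ = √(2DS/H) = √(2 × 42,850 × 471 / 16.6)
    = √(2,431,608.43) ≈ 1,559.36 → Q = 1,559 cases
Ordering: D/Q × S = 42,850/1,559 × €471 = €12,945.70
Holding:  Q/2 × H = 1,559/2 × €16.6 = €12,939.70
Total = €12,945.70 + €12,939.70 = €25,885.40

€25,885.40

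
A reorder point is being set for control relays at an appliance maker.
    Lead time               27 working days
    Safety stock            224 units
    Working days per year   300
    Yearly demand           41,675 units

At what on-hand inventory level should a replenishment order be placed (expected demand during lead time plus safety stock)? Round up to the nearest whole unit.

3,975 units

Daily demand d = 41,675 / 300 = 138.917 units/day
Demand during lead time = 138.917 × 27 = 3,750.75
Reorder point = 3,750.75 + 224 = 3,974.75 → round up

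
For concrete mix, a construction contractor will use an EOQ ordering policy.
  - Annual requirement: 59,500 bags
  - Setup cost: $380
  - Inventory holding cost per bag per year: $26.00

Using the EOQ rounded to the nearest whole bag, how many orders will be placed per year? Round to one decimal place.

Optimal lot size Q* = (2 × 59,500 × $380 / $26)^½ ≈ 1,318.80 → Q = 1,319
Orders per year = D/Q = 59,500 / 1,319 = 45.110

45.1 orders per year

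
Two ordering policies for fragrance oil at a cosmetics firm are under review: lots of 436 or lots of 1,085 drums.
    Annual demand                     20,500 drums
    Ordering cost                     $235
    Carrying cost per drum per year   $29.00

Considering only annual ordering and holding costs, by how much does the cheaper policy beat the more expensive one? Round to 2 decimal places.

Annual cost at Q: ordering D·S/Q plus holding Q·H/2.
TC(436) = (20,500/436)×235 + (436/2)×29 = $17,371.31
TC(1,085) = (20,500/1,085)×235 + (1,085/2)×29 = $20,172.59
Lots of 436 are cheaper by $2,801.28.

$2,801.28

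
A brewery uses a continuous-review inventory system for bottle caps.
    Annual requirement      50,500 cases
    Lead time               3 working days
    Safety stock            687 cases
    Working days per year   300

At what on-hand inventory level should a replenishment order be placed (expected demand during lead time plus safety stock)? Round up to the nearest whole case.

Daily demand d = 50,500 / 300 = 168.333 cases/day
Demand during lead time = 168.333 × 3 = 505.00
Reorder point = 505.00 + 687 = 1,192.00 → round up

1,192 cases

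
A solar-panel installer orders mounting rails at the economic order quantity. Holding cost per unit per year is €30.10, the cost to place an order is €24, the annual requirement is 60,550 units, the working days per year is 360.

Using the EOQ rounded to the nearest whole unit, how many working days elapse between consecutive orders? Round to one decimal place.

1.8 days

EOQ = √(2DS/H) = √(2 × 60,550 × 24 / 30.1)
    = √(96,558.14) ≈ 310.74 → Q = 311 units
Cycle time = (working days × Q)/D = (360 × 311) / 60,550 = 1.849 days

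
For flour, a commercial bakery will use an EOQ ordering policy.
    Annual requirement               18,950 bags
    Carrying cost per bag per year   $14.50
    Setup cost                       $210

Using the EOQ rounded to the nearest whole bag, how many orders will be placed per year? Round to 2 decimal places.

EOQ = √(2DS/H) = √(2 × 18,950 × 210 / 14.5)
    = √(548,896.55) ≈ 740.88 → Q = 741
N = D/Q = 18,950/741 ≈ 25.574 orders/yr

25.57 orders per year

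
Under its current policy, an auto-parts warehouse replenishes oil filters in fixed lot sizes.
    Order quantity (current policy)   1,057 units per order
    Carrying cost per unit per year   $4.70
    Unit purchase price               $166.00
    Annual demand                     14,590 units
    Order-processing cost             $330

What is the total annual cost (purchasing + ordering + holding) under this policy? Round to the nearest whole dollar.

Orders/yr = 14,590/1,057 = 13.803; ordering cost = 13.803 × $330 = $4,555.06
Average inventory = 1,057/2 = 528.5; holding cost = 528.5 × $4.7 = $2,483.95
Purchase cost = D·C = 14,590 × 166 = $2,421,940.00
Total = $4,555.06 + $2,483.95 + $2,421,940.00 = $2,428,979.01

$2,428,979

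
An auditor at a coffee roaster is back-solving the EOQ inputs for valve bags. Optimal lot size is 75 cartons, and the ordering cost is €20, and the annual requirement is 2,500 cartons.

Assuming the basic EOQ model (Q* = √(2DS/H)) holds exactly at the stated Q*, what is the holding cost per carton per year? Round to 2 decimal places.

€17.78

From Q* = √(2DS/H) ⇒ Q*² = 2DS/H.
H = 2DS / Q² = 2 × 2,500 × 20 / 75² = 17.7778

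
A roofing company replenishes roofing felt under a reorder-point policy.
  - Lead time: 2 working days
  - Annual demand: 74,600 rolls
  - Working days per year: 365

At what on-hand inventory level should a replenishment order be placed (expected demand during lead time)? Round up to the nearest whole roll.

Daily demand d = 74,600 / 365 = 204.384 rolls/day
Demand during lead time = 204.384 × 2 = 408.77
Reorder point = 408.77 → round up

409 rolls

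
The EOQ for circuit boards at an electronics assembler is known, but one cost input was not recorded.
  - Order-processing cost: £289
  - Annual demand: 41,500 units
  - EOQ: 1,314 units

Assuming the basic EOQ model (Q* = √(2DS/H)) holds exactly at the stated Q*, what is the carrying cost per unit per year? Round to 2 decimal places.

Since Q* = (2DS/H)^½, squaring gives Q*²·H = 2DS.
H = 2DS / Q² = 2 × 41,500 × 289 / 1,314² = 13.8927

£13.89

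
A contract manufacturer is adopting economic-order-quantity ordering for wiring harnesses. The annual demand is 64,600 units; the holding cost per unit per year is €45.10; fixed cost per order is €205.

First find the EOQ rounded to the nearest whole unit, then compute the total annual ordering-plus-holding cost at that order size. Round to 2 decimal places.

€34,561.81

Optimal lot size Q* = (2 × 64,600 × €205 / €45.1)^½ ≈ 766.34 → Q = 766 units
Ordering: D/Q × S = 64,600/766 × €205 = €17,288.51
Holding:  Q/2 × H = 766/2 × €45.1 = €17,273.30
Total = €17,288.51 + €17,273.30 = €34,561.81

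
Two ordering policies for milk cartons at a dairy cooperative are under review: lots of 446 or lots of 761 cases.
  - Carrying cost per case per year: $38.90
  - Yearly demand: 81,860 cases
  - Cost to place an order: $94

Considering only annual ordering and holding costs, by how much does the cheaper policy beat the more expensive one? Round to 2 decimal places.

For each Q, cost = (D/Q)·S + (Q/2)·H.
TC(446) = (81,860/446)×94 + (446/2)×38.9 = $25,927.70
TC(761) = (81,860/761)×94 + (761/2)×38.9 = $24,912.93
Cheaper: Q = 761.  Difference = $1,014.77

$1,014.77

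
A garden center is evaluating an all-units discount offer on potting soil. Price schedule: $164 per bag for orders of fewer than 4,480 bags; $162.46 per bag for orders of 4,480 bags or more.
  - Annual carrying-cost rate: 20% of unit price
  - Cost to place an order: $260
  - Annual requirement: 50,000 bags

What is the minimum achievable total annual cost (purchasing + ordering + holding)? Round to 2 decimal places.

H₁ = 20%×$164 = $32.8000;  H₂ = 20%×$162.46 = $32.4920
EOQ₁ = √(2×50,000×260/32.8000) = 890.33  (< 4,480, feasible at tier 1)
EOQ₂ = √(2×50,000×260/32.4920) = 894.54  (< 4,480 → use Q = 4,480 at tier-2 price)
TC(tier 1 (EOQ₁), Q≈890.3) = $8,229,202.74
TC(tier 2, Q≈4,480.0) = $8,198,683.87
Minimum at tier 2: $8,198,683.87

$8,198,683.87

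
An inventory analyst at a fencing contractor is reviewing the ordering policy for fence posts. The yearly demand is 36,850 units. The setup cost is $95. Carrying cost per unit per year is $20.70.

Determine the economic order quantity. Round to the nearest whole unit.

2DS/H = 2·36,850·95/20.7 = 338,236.71
EOQ = √338,236.71 ≈ 581.58

582 units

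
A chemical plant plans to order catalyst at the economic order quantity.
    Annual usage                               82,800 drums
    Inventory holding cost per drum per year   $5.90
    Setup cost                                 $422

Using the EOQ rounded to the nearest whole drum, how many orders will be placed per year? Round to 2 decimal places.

Optimal lot size Q* = (2 × 82,800 × $422 / $5.9)^½ ≈ 3,441.60 → Q = 3,442
Orders per year = D/Q = 82,800 / 3,442 = 24.056

24.06 orders per year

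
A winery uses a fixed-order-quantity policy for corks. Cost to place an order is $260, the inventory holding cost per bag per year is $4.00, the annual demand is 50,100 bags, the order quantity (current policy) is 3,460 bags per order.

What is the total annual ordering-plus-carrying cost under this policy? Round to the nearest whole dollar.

$10,685

Annual ordering cost = (D/Q)·S = (50,100/3,460) × 260 = $3,764.74
Annual holding cost  = (Q/2)·H = (3,460/2) × 4 = $6,920.00
Total = $3,764.74 + $6,920.00 = $10,684.74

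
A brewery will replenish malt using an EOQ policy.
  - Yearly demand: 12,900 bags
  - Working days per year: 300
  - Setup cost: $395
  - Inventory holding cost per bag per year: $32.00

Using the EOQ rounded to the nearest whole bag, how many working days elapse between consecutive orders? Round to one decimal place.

2DS/H = 2·12,900·395/32 = 318,468.75
EOQ = √318,468.75 ≈ 564.33 → Q = 564 bags
Cycle time = (working days × Q)/D = (300 × 564) / 12,900 = 13.116 days

13.1 days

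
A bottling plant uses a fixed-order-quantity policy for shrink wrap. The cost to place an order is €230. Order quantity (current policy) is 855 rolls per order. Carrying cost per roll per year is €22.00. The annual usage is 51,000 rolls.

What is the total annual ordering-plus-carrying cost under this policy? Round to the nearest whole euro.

Orders/yr = 51,000/855 = 59.649; ordering cost = 59.649 × €230 = €13,719.30
Average inventory = 855/2 = 427.5; holding cost = 427.5 × €22 = €9,405.00
Total = €13,719.30 + €9,405.00 = €23,124.30

€23,124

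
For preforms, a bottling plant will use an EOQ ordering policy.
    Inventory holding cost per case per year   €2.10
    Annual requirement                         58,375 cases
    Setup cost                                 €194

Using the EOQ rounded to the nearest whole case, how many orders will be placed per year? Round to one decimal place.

17.8 orders per year

Optimal lot size Q* = (2 × 58,375 × €194 / €2.1)^½ ≈ 3,284.12 → Q = 3,284
N = D/Q = 58,375/3,284 ≈ 17.776 orders/yr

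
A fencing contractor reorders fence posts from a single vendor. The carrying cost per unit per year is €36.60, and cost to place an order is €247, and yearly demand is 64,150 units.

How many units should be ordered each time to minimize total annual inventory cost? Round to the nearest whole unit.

931 units

2DS/H = 2·64,150·247/36.6 = 865,849.73
EOQ = √865,849.73 ≈ 930.51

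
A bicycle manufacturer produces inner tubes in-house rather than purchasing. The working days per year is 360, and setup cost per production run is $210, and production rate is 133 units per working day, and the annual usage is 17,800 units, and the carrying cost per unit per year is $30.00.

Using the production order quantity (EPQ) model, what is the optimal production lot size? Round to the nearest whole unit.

d = 17,800/360 = 49.4444 units/day;  effective holding cost H(1 − d/p) = 30·(1 − 49.4444/133) = 18.84712
Q* = √(2DS / H_eff) = √(2·17,800·210 / 18.84712) ≈ 629.81

630 units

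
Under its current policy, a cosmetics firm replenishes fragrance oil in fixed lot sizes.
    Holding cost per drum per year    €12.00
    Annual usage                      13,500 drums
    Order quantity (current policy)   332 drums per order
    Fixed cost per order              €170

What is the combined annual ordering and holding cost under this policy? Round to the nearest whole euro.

Ordering: D/Q × S = 13,500/332 × €170 = €6,912.65
Holding:  Q/2 × H = 332/2 × €12 = €1,992.00
Total = €6,912.65 + €1,992.00 = €8,904.65

€8,905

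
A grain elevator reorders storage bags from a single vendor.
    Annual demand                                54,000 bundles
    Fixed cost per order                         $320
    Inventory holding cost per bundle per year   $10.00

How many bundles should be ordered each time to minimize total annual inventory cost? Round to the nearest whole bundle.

1,859 bundles

Optimal lot size Q* = (2 × 54,000 × $320 / $10)^½ ≈ 1,859.03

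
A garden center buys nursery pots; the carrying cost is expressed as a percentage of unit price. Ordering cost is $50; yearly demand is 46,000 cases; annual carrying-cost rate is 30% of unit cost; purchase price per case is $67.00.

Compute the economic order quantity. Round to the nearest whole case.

H = i·C = 0.3 × $67 = $20.1000 per case-year
EOQ = √(2DS/H) = √(2 × 46,000 × 50 / 20.1)
    = √(228,855.72) ≈ 478.39

478 cases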